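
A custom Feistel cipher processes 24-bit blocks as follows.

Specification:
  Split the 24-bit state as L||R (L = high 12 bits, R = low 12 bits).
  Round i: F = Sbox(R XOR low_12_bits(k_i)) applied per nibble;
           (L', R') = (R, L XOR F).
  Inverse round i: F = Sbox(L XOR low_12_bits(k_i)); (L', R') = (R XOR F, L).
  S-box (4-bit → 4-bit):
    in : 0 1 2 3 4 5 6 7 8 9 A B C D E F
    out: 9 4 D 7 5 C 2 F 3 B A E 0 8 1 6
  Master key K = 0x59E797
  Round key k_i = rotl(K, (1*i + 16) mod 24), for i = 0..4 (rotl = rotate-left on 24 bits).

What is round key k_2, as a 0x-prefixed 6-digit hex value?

K = 0x59E797
k_0 = rotl(K, (1*0+16) mod 24) = rotl(K, 16) = 0x9759E7
k_1 = rotl(K, (1*1+16) mod 24) = rotl(K, 17) = 0x2EB3CF
k_2 = rotl(K, (1*2+16) mod 24) = rotl(K, 18) = 0x5D679E

0x5D679E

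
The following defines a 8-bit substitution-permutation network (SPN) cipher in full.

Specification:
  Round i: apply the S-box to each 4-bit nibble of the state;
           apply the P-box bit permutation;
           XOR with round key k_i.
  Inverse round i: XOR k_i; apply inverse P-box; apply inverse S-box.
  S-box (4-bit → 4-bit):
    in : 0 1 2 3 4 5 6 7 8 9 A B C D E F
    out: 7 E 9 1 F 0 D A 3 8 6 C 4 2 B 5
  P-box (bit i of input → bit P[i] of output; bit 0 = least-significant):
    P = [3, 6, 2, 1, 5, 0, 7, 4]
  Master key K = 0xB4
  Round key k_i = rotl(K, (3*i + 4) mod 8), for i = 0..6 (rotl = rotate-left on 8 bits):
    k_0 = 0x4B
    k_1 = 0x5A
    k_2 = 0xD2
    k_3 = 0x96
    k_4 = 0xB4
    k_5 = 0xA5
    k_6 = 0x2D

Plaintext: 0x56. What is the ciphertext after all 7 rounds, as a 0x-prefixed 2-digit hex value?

0x83

s_0 = plaintext = 0x56
s_1 = Round(s_0, k_0) = 0x45
s_2 = Round(s_1, k_1) = 0xEB
s_3 = Round(s_2, k_2) = 0xE5
s_4 = Round(s_3, k_3) = 0xA7
s_5 = Round(s_4, k_4) = 0x77
s_6 = Round(s_5, k_5) = 0xF6
s_7 = Round(s_6, k_6) = 0x83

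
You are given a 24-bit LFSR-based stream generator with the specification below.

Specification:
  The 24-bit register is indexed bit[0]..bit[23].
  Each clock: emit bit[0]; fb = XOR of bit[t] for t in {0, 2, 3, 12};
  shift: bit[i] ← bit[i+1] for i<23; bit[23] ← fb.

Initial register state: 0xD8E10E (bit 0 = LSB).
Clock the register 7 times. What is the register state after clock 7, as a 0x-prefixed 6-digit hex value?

reg_0 = 0xD8E10E
clock 1: out=0, reg = 0x6C7087
clock 2: out=1, reg = 0xB63843
clock 3: out=1, reg = 0x5B1C21
clock 4: out=1, reg = 0x2D8E10
clock 5: out=0, reg = 0x16C708
clock 6: out=0, reg = 0x8B6384
clock 7: out=0, reg = 0xC5B1C2

0xC5B1C2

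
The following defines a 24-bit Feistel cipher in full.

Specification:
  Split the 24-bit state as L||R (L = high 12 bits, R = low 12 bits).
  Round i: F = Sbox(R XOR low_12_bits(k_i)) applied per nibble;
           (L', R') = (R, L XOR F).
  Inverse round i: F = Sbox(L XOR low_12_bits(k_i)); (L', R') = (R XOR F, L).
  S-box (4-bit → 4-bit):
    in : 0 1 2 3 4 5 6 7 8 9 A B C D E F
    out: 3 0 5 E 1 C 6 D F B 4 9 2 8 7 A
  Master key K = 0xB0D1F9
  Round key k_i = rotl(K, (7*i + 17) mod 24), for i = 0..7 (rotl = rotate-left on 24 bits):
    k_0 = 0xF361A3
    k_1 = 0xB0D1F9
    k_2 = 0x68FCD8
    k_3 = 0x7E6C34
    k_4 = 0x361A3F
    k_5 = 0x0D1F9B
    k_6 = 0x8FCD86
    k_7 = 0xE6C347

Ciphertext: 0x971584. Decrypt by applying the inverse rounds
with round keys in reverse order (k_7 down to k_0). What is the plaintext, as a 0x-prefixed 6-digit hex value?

s_0 = ciphertext = 0x971584
s_1 = InvRound(s_0, k_7) = 0x162971
s_2 = InvRound(s_1, k_6) = 0xB00162
s_3 = InvRound(s_2, k_5) = 0x0DBB00
s_4 = InvRound(s_3, k_4) = 0xF710DB
s_5 = InvRound(s_4, k_3) = 0xEC7F71
s_6 = InvRound(s_5, k_2) = 0xA7BEC7
s_7 = InvRound(s_6, k_1) = 0x732A7B
s_8 = InvRound(s_7, k_0) = 0xCCB732

0xCCB732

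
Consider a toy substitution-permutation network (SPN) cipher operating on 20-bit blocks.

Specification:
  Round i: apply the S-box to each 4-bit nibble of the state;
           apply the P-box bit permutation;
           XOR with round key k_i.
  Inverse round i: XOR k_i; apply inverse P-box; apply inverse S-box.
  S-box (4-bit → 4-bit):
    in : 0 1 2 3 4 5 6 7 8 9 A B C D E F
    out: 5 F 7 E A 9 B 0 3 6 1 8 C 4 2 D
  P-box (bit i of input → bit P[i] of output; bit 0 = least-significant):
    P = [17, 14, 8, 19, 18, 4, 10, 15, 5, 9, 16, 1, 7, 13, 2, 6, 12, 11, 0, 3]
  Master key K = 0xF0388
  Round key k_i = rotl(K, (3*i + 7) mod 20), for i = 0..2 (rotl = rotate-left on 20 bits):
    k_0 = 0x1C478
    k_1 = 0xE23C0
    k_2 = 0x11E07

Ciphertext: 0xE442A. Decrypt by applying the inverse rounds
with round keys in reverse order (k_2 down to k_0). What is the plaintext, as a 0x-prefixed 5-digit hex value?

s_0 = ciphertext = 0xE442A
s_1 = InvRound(s_0, k_2) = 0x1D2A6
s_2 = InvRound(s_1, k_1) = 0xA3F51
s_3 = InvRound(s_2, k_0) = 0x1E2B1

0x1E2B1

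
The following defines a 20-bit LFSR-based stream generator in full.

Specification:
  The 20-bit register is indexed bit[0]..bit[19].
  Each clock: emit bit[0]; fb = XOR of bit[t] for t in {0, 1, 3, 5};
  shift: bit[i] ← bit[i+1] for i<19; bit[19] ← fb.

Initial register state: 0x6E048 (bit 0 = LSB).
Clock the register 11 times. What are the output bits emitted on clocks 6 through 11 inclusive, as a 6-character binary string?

010000

reg_0 = 0x6E048
clock 1: out=0, reg = 0xB7024
clock 2: out=0, reg = 0xDB812
clock 3: out=0, reg = 0xEDC09
clock 4: out=1, reg = 0x76E04
clock 5: out=0, reg = 0x3B702
clock 6: out=0, reg = 0x9DB81
clock 7: out=1, reg = 0xCEDC0
clock 8: out=0, reg = 0x676E0
clock 9: out=0, reg = 0xB3B70
clock 10: out=0, reg = 0xD9DB8
clock 11: out=0, reg = 0x6CEDC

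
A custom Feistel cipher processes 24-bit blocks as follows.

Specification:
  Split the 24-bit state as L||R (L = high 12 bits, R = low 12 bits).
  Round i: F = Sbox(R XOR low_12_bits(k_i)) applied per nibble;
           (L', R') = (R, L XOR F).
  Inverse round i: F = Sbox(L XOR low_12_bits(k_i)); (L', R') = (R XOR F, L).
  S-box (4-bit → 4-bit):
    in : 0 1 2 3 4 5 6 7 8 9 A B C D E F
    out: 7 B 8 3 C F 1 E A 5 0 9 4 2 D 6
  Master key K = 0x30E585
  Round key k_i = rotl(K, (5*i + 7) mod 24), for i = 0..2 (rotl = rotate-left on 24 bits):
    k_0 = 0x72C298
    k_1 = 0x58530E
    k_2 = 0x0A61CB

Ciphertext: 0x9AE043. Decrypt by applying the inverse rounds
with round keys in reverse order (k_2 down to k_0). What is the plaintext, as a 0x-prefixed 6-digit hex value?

s_0 = ciphertext = 0x9AE043
s_1 = InvRound(s_0, k_2) = 0xA5C9AE
s_2 = InvRound(s_1, k_1) = 0xC56A5C
s_3 = InvRound(s_2, k_0) = 0x711C56

0x711C56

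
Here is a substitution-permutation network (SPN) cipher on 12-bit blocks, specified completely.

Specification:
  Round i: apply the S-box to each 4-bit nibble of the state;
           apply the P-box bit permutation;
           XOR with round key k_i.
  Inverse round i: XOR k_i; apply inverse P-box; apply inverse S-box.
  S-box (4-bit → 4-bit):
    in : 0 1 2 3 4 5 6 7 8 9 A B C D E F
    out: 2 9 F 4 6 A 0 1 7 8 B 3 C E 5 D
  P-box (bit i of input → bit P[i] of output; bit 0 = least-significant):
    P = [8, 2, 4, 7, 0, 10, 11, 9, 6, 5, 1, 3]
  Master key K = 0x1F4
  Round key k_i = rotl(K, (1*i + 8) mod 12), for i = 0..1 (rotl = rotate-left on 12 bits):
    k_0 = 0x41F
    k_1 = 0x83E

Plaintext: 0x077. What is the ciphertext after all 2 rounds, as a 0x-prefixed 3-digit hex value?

0x106

s_0 = plaintext = 0x077
s_1 = Round(s_0, k_0) = 0x53E
s_2 = Round(s_1, k_1) = 0x106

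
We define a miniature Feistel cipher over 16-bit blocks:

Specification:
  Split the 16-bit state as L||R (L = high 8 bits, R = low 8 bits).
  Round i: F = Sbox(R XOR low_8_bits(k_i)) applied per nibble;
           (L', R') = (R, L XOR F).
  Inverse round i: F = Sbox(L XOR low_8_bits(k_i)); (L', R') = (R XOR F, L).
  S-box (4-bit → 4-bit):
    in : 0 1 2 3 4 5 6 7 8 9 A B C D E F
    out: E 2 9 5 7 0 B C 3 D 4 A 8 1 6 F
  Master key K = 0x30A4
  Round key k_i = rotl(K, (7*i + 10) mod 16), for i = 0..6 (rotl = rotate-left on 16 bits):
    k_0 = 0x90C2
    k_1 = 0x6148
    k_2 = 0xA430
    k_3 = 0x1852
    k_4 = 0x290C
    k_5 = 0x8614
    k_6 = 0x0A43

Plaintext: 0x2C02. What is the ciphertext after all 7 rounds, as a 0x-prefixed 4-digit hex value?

s_0 = plaintext = 0x2C02
s_1 = Round(s_0, k_0) = 0x02A2
s_2 = Round(s_1, k_1) = 0xA266
s_3 = Round(s_2, k_2) = 0x66A9
s_4 = Round(s_3, k_3) = 0xA99C
s_5 = Round(s_4, k_4) = 0x9C77
s_6 = Round(s_5, k_5) = 0x7729
s_7 = Round(s_6, k_6) = 0x29C3

0x29C3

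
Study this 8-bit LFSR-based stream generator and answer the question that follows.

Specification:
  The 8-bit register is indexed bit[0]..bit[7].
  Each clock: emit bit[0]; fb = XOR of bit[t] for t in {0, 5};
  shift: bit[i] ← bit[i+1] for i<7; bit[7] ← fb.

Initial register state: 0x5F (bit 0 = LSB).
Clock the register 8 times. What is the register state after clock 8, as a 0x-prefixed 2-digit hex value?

0xF5

reg_0 = 0x5F
clock 1: out=1, reg = 0xAF
clock 2: out=1, reg = 0x57
clock 3: out=1, reg = 0xAB
clock 4: out=1, reg = 0x55
clock 5: out=1, reg = 0xAA
clock 6: out=0, reg = 0xD5
clock 7: out=1, reg = 0xEA
clock 8: out=0, reg = 0xF5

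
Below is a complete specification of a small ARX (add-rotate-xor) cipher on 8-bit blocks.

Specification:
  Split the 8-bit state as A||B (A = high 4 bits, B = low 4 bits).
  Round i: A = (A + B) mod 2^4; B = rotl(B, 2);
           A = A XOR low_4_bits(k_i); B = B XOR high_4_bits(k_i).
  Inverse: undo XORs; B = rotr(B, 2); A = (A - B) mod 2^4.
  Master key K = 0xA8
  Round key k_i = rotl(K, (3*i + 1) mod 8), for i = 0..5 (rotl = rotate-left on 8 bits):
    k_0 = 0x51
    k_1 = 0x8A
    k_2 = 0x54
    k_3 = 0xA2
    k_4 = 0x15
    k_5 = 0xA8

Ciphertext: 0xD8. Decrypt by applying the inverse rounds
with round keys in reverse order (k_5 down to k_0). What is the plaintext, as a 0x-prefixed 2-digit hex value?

s_0 = ciphertext = 0xD8
s_1 = InvRound(s_0, k_5) = 0xD8
s_2 = InvRound(s_1, k_4) = 0x26
s_3 = InvRound(s_2, k_3) = 0xD3
s_4 = InvRound(s_3, k_2) = 0x09
s_5 = InvRound(s_4, k_1) = 0x64
s_6 = InvRound(s_5, k_0) = 0x34

0x34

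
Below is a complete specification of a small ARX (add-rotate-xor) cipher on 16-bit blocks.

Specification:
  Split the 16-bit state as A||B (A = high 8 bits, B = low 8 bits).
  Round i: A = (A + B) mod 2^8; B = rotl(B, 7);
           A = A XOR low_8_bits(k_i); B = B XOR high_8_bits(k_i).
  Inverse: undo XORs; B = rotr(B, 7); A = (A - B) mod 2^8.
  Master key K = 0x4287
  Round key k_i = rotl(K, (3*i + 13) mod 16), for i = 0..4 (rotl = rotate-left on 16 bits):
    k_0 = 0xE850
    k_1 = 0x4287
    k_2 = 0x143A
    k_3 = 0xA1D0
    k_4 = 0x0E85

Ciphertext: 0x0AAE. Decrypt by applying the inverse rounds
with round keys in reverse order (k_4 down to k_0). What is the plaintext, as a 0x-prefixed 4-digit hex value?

0x4276

s_0 = ciphertext = 0x0AAE
s_1 = InvRound(s_0, k_4) = 0x4E41
s_2 = InvRound(s_1, k_3) = 0xDDC1
s_3 = InvRound(s_2, k_2) = 0x3CAB
s_4 = InvRound(s_3, k_1) = 0xE8D3
s_5 = InvRound(s_4, k_0) = 0x4276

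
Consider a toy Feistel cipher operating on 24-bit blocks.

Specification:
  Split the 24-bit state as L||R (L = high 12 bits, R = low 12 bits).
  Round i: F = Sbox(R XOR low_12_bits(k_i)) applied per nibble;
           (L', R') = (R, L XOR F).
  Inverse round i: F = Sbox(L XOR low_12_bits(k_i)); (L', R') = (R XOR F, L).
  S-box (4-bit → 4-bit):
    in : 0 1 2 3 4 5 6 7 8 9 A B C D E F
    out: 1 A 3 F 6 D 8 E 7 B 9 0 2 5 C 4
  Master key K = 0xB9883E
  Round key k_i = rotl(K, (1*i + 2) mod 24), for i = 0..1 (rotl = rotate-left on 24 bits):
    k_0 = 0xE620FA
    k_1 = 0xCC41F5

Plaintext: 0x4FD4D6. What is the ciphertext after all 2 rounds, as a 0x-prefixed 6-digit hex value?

s_0 = plaintext = 0x4FD4D6
s_1 = Round(s_0, k_0) = 0x4D62CF
s_2 = Round(s_1, k_1) = 0x2CFB2F

0x2CFB2F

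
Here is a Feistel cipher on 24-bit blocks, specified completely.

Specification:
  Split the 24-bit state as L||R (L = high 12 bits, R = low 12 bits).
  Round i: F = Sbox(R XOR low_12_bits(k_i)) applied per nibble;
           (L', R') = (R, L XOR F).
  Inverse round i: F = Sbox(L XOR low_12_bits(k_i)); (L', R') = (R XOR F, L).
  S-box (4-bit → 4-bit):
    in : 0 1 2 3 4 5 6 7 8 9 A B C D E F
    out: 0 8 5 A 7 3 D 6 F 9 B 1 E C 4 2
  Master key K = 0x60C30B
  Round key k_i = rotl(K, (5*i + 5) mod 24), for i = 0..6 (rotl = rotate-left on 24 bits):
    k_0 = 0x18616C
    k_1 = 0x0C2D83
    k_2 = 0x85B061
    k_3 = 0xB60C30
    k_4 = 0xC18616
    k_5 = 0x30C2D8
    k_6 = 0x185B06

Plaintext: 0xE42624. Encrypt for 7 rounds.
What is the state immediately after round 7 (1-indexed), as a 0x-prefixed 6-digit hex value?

0x8C721E

s_0 = plaintext = 0xE42624
s_1 = Round(s_0, k_0) = 0x62483D
s_2 = Round(s_1, k_1) = 0x83D530
s_3 = Round(s_2, k_2) = 0x530B05
s_4 = Round(s_3, k_3) = 0xB05393
s_5 = Round(s_4, k_4) = 0x3938F6
s_6 = Round(s_5, k_5) = 0x8F68C7
s_7 = Round(s_6, k_6) = 0x8C721E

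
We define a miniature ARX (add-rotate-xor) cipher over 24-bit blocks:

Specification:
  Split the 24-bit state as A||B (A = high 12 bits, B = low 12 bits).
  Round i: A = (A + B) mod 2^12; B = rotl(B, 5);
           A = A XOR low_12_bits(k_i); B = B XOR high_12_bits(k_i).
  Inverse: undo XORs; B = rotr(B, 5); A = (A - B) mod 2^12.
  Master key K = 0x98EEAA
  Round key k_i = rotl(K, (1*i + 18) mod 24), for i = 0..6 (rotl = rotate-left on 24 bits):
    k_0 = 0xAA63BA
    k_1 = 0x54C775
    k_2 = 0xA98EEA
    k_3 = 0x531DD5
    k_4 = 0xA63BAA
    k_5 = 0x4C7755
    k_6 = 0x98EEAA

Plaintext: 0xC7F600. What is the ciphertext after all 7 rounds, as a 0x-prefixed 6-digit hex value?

s_0 = plaintext = 0xC7F600
s_1 = Round(s_0, k_0) = 0x1C5AAA
s_2 = Round(s_1, k_1) = 0xB1A019
s_3 = Round(s_2, k_2) = 0x5D99B8
s_4 = Round(s_3, k_3) = 0x244222
s_5 = Round(s_4, k_4) = 0xFCCE27
s_6 = Round(s_5, k_5) = 0xAA603B
s_7 = Round(s_6, k_6) = 0x44BEEE

0x44BEEE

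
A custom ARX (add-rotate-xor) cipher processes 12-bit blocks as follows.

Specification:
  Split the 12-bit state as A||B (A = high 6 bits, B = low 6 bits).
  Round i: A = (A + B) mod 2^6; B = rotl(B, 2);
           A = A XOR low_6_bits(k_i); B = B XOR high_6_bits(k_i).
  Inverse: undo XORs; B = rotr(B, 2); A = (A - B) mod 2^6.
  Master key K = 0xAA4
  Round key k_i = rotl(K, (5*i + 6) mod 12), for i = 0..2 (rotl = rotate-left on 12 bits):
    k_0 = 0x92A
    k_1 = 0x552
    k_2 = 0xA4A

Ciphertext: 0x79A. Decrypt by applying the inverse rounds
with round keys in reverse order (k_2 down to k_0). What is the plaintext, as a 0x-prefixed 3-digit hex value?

0xAEF

s_0 = ciphertext = 0x79A
s_1 = InvRound(s_0, k_2) = 0x63C
s_2 = InvRound(s_1, k_1) = 0xC1A
s_3 = InvRound(s_2, k_0) = 0xAEF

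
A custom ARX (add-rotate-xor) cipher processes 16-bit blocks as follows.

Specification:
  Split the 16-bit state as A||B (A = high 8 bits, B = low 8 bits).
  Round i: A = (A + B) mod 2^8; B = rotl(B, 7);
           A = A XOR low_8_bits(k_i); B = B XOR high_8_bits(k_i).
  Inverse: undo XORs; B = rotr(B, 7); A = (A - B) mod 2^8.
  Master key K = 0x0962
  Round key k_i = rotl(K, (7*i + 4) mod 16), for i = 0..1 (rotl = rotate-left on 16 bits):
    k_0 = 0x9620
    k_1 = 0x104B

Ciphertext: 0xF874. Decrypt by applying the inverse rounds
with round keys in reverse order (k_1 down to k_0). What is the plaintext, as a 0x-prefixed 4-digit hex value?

s_0 = ciphertext = 0xF874
s_1 = InvRound(s_0, k_1) = 0xEBC8
s_2 = InvRound(s_1, k_0) = 0x0FBC

0x0FBC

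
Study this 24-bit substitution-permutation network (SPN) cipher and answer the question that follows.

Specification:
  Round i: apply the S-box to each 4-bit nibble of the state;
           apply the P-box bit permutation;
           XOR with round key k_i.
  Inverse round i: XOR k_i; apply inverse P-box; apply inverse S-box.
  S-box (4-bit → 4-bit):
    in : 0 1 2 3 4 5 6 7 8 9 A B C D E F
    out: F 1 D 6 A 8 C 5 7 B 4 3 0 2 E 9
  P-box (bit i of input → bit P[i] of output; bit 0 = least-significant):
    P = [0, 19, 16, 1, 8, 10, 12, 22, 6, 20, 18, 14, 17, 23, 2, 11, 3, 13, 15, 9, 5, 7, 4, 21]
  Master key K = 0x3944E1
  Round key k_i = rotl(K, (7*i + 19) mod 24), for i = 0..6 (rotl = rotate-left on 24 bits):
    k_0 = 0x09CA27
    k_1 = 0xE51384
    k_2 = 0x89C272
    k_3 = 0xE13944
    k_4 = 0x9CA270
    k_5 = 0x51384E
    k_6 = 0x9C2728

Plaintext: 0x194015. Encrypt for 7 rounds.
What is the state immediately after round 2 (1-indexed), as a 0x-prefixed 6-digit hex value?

s_0 = plaintext = 0x194015
s_1 = Round(s_0, k_0) = 0x9DA14D
s_2 = Round(s_1, k_1) = 0x8D3760
s_3 = Round(s_2, k_2) = 0x44F285
s_4 = Round(s_3, k_3) = 0xC74686
s_5 = Round(s_4, k_4) = 0x197F7A
s_6 = Round(s_5, k_5) = 0x524B22
s_7 = Round(s_6, k_6) = 0x6DBC63

0x8D3760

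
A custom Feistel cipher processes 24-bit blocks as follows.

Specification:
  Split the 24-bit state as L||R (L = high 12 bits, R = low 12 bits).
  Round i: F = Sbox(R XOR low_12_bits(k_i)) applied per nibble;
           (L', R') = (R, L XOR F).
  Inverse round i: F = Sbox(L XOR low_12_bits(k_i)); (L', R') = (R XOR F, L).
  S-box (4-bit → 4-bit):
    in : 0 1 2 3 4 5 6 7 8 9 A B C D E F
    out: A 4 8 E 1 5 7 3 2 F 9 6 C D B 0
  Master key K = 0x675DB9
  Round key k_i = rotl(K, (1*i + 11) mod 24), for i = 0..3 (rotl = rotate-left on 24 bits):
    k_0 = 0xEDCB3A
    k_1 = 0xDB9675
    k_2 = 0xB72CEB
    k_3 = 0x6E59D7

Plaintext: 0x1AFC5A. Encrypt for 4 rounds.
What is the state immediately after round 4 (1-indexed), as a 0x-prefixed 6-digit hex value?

s_0 = plaintext = 0x1AFC5A
s_1 = Round(s_0, k_0) = 0xC5A2D5
s_2 = Round(s_1, k_1) = 0x2D5DC0
s_3 = Round(s_2, k_2) = 0xDC0653
s_4 = Round(s_3, k_3) = 0x653DE1

0x653DE1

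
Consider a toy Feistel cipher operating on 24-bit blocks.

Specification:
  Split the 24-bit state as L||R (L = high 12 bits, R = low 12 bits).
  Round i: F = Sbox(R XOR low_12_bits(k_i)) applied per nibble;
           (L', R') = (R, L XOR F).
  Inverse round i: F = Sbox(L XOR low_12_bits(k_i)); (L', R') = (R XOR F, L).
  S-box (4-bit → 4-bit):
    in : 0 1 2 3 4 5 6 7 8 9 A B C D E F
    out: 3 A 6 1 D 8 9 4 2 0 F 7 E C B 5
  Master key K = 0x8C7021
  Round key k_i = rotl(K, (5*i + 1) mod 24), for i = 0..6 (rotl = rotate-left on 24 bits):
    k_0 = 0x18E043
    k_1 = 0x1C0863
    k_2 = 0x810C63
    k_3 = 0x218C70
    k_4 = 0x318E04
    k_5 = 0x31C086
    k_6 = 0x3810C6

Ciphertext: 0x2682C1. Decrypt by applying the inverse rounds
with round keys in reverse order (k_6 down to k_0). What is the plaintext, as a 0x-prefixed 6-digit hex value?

0x0AB20A

s_0 = ciphertext = 0x2682C1
s_1 = InvRound(s_0, k_6) = 0x43A268
s_2 = InvRound(s_1, k_5) = 0xF1643A
s_3 = InvRound(s_2, k_4) = 0xE9CF16
s_4 = InvRound(s_3, k_3) = 0x9A8E9C
s_5 = InvRound(s_4, k_2) = 0x67B9A8
s_6 = InvRound(s_5, k_1) = 0x20A67B
s_7 = InvRound(s_6, k_0) = 0x0AB20A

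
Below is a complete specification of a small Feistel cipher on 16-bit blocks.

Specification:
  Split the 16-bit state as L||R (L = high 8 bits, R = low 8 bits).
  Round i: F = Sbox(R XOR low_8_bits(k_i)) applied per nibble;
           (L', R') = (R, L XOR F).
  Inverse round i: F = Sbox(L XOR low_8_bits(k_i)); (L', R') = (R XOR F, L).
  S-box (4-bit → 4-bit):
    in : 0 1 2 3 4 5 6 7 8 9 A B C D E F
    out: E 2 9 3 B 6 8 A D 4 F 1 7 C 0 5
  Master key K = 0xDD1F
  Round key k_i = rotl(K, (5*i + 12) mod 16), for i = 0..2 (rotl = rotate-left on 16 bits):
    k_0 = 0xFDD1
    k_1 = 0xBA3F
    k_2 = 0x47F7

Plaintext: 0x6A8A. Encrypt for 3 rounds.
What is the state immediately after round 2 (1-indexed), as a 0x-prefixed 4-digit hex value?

s_0 = plaintext = 0x6A8A
s_1 = Round(s_0, k_0) = 0x8A0B
s_2 = Round(s_1, k_1) = 0x0BB1
s_3 = Round(s_2, k_2) = 0xB1B3

0x0BB1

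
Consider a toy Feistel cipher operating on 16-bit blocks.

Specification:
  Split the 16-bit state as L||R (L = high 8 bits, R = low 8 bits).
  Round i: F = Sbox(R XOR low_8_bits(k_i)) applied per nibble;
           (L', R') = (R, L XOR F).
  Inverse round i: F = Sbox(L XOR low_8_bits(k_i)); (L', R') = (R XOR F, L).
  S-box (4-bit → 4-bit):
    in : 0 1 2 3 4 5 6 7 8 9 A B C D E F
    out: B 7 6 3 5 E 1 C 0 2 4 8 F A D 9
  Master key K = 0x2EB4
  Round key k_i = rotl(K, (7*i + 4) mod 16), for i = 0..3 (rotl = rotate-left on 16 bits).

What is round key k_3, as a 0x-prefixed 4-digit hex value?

K = 0x2EB4
k_0 = rotl(K, (7*0+4) mod 16) = rotl(K, 4) = 0xEB42
k_1 = rotl(K, (7*1+4) mod 16) = rotl(K, 11) = 0xA175
k_2 = rotl(K, (7*2+4) mod 16) = rotl(K, 2) = 0xBAD0
k_3 = rotl(K, (7*3+4) mod 16) = rotl(K, 9) = 0x685D

0x685D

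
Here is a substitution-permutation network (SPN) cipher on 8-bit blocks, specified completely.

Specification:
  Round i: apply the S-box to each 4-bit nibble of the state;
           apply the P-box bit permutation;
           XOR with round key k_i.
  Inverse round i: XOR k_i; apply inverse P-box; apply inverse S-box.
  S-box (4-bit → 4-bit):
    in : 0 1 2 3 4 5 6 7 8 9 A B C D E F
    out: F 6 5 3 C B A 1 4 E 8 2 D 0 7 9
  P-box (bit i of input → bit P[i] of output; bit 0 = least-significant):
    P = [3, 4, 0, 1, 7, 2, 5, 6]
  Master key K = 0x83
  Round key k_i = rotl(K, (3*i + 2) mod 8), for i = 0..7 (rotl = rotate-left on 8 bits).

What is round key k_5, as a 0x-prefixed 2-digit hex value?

K = 0x83
k_0 = rotl(K, (3*0+2) mod 8) = rotl(K, 2) = 0x0E
k_1 = rotl(K, (3*1+2) mod 8) = rotl(K, 5) = 0x70
k_2 = rotl(K, (3*2+2) mod 8) = rotl(K, 0) = 0x83
k_3 = rotl(K, (3*3+2) mod 8) = rotl(K, 3) = 0x1C
k_4 = rotl(K, (3*4+2) mod 8) = rotl(K, 6) = 0xE0
k_5 = rotl(K, (3*5+2) mod 8) = rotl(K, 1) = 0x07

0x07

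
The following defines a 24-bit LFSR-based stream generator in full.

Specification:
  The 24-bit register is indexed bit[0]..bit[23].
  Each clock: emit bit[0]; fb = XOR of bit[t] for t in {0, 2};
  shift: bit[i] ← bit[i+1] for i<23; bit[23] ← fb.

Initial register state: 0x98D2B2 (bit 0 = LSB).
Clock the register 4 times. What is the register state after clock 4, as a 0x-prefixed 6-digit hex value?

reg_0 = 0x98D2B2
clock 1: out=0, reg = 0x4C6959
clock 2: out=1, reg = 0xA634AC
clock 3: out=0, reg = 0xD31A56
clock 4: out=0, reg = 0xE98D2B

0xE98D2B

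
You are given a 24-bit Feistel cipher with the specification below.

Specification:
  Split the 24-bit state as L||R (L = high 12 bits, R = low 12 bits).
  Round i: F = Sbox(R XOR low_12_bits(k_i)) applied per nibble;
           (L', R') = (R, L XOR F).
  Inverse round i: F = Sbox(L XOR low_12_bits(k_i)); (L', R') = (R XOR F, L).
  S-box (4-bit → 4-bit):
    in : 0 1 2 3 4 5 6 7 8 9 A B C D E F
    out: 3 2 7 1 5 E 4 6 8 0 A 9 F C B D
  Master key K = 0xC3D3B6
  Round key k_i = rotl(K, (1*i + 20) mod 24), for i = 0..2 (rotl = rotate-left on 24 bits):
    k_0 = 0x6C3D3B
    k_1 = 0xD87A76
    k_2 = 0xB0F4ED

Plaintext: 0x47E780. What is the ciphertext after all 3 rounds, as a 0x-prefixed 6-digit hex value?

0x282AAA

s_0 = plaintext = 0x47E780
s_1 = Round(s_0, k_0) = 0x780EE7
s_2 = Round(s_1, k_1) = 0xEE7282
s_3 = Round(s_2, k_2) = 0x282AAA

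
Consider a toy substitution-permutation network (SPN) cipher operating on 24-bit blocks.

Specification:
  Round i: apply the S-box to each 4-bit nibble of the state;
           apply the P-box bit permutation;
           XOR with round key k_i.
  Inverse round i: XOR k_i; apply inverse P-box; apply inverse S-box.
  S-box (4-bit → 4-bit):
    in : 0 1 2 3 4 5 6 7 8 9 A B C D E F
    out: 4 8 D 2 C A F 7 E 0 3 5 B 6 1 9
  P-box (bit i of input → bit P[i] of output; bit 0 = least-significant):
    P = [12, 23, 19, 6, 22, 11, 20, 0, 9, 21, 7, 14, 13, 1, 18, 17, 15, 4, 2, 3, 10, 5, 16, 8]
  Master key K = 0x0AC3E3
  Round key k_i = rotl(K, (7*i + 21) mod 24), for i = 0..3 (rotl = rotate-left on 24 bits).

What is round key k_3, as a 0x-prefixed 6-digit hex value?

0x8C2B0F

K = 0x0AC3E3
k_0 = rotl(K, (7*0+21) mod 24) = rotl(K, 21) = 0x61587C
k_1 = rotl(K, (7*1+21) mod 24) = rotl(K, 4) = 0xAC3E30
k_2 = rotl(K, (7*2+21) mod 24) = rotl(K, 11) = 0x1F1856
k_3 = rotl(K, (7*3+21) mod 24) = rotl(K, 18) = 0x8C2B0F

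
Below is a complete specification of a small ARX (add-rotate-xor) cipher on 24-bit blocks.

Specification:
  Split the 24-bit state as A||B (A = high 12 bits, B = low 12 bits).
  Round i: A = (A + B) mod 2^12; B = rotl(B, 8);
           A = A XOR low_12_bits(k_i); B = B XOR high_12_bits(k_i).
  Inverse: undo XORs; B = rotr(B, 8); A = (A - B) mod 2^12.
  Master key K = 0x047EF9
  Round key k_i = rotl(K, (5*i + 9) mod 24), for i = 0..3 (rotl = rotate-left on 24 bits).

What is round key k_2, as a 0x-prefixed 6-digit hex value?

0xC823F7

K = 0x047EF9
k_0 = rotl(K, (5*0+9) mod 24) = rotl(K, 9) = 0xFDF208
k_1 = rotl(K, (5*1+9) mod 24) = rotl(K, 14) = 0xBE411F
k_2 = rotl(K, (5*2+9) mod 24) = rotl(K, 19) = 0xC823F7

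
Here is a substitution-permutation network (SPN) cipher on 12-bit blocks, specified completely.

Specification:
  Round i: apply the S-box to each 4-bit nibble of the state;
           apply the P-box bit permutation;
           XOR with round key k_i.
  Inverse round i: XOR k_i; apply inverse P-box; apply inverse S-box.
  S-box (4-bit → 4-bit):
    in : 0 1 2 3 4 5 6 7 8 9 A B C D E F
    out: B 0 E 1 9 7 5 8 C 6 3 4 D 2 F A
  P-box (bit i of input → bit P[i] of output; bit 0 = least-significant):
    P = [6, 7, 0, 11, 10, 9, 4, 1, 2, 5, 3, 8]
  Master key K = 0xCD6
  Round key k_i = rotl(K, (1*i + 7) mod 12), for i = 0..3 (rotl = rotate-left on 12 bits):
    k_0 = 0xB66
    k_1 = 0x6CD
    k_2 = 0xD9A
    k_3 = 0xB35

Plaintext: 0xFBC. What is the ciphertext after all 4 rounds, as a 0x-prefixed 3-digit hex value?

0xF80

s_0 = plaintext = 0xFBC
s_1 = Round(s_0, k_0) = 0x217
s_2 = Round(s_1, k_1) = 0xFE5
s_3 = Round(s_2, k_2) = 0xA69
s_4 = Round(s_3, k_3) = 0xF80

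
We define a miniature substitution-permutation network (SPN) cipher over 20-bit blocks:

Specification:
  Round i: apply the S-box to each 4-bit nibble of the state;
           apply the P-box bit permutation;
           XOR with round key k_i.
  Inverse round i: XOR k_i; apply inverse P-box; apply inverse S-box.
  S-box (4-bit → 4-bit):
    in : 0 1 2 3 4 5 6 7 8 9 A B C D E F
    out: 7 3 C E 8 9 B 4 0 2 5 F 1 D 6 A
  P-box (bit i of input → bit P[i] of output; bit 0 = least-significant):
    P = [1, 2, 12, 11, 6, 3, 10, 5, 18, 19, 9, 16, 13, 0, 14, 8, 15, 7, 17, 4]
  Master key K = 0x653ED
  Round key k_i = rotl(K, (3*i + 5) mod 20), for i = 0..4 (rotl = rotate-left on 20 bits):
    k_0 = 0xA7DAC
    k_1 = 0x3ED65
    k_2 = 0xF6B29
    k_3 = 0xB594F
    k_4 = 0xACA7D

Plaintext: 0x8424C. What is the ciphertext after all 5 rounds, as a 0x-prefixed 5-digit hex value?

s_0 = plaintext = 0x8424C
s_1 = Round(s_0, k_0) = 0xB7E8E
s_2 = Round(s_1, k_1) = 0x93FF1
s_3 = Round(s_2, k_2) = 0x62A86
s_4 = Round(s_3, k_3) = 0xF92D9
s_5 = Round(s_4, k_4) = 0xBCC88

0xBCC88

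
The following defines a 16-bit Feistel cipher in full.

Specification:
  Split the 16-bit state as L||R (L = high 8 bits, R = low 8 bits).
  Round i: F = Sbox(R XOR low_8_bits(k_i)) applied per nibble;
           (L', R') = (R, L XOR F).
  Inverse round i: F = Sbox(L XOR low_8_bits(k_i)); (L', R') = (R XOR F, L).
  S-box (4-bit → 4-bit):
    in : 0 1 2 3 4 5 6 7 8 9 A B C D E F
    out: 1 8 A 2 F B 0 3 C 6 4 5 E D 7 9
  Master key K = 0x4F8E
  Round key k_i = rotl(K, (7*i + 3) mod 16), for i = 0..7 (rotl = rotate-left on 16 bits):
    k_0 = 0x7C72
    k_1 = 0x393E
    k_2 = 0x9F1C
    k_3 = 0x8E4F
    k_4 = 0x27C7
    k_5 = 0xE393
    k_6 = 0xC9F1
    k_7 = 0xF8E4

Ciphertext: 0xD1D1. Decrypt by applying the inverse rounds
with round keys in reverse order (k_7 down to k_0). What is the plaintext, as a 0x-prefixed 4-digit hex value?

0xD08B

s_0 = ciphertext = 0xD1D1
s_1 = InvRound(s_0, k_7) = 0xFAD1
s_2 = InvRound(s_1, k_6) = 0xC4FA
s_3 = InvRound(s_2, k_5) = 0x49C4
s_4 = InvRound(s_3, k_4) = 0x0349
s_5 = InvRound(s_4, k_3) = 0xB703
s_6 = InvRound(s_5, k_2) = 0x46B7
s_7 = InvRound(s_6, k_1) = 0x8B46
s_8 = InvRound(s_7, k_0) = 0xD08B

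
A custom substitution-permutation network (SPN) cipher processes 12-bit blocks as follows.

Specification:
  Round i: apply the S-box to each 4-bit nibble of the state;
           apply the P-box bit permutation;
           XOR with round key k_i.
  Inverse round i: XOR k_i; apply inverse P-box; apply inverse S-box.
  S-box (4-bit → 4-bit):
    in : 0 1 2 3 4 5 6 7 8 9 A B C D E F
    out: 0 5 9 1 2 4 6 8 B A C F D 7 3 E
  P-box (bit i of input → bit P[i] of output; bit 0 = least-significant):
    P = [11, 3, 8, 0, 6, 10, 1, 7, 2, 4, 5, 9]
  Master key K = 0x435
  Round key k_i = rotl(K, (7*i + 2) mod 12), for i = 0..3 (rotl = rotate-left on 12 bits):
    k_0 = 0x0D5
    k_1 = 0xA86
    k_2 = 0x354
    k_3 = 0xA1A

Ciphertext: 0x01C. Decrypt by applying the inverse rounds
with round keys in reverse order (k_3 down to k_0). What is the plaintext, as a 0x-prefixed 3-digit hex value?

0xF8E

s_0 = ciphertext = 0x01C
s_1 = InvRound(s_0, k_3) = 0x253
s_2 = InvRound(s_1, k_2) = 0x35A
s_3 = InvRound(s_2, k_1) = 0xE2D
s_4 = InvRound(s_3, k_0) = 0xF8E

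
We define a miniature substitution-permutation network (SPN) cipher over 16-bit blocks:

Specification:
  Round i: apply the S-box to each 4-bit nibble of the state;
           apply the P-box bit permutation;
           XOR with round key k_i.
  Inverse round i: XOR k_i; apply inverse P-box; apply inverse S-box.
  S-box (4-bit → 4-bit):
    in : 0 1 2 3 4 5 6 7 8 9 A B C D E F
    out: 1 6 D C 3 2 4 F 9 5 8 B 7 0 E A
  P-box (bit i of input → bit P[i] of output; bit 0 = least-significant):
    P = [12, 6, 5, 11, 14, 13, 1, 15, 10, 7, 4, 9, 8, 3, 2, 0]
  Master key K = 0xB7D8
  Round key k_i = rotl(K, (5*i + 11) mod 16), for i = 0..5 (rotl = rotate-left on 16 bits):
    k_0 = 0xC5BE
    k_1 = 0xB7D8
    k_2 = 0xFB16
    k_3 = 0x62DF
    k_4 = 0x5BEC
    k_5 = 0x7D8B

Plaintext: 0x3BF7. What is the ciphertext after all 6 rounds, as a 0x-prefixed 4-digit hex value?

s_0 = plaintext = 0x3BF7
s_1 = Round(s_0, k_0) = 0x7B5B
s_2 = Round(s_1, k_1) = 0x8815
s_3 = Round(s_2, k_2) = 0xDC55
s_4 = Round(s_3, k_3) = 0x460F
s_5 = Round(s_4, k_4) = 0x12B4
s_6 = Round(s_5, k_5) = 0x8BD7

0x8BD7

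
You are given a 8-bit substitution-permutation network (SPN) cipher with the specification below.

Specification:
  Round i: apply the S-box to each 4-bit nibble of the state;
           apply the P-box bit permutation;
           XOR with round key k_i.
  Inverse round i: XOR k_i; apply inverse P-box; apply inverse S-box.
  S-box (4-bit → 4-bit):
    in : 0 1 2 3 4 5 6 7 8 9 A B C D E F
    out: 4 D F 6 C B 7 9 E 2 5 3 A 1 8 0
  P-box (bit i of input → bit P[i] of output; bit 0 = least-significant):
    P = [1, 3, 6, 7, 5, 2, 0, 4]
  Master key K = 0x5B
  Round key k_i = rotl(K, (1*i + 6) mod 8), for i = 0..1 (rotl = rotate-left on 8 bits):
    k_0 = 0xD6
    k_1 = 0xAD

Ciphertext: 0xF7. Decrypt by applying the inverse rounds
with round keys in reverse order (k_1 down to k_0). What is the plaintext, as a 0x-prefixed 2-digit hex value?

0x7F

s_0 = ciphertext = 0xF7
s_1 = InvRound(s_0, k_1) = 0xE6
s_2 = InvRound(s_1, k_0) = 0x7F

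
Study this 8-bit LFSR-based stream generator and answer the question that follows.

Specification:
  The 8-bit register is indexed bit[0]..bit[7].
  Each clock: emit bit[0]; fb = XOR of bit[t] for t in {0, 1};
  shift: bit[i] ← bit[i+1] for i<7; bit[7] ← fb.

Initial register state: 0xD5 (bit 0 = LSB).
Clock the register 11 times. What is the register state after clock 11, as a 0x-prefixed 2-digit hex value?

0x07

reg_0 = 0xD5
clock 1: out=1, reg = 0xEA
clock 2: out=0, reg = 0xF5
clock 3: out=1, reg = 0xFA
clock 4: out=0, reg = 0xFD
clock 5: out=1, reg = 0xFE
clock 6: out=0, reg = 0xFF
clock 7: out=1, reg = 0x7F
clock 8: out=1, reg = 0x3F
clock 9: out=1, reg = 0x1F
clock 10: out=1, reg = 0x0F
clock 11: out=1, reg = 0x07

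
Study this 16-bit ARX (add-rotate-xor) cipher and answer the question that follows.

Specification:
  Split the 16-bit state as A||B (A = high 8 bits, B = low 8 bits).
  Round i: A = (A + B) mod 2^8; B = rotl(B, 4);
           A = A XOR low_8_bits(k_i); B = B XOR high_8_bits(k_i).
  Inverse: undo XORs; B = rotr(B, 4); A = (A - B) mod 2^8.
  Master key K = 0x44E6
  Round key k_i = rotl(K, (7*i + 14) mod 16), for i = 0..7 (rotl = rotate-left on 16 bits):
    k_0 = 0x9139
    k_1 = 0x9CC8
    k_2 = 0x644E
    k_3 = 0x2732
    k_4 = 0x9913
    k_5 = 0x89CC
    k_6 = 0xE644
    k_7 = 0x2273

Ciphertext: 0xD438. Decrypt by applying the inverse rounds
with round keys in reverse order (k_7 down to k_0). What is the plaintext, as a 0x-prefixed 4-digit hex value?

s_0 = ciphertext = 0xD438
s_1 = InvRound(s_0, k_7) = 0x06A1
s_2 = InvRound(s_1, k_6) = 0xCE74
s_3 = InvRound(s_2, k_5) = 0x23DF
s_4 = InvRound(s_3, k_4) = 0xCC64
s_5 = InvRound(s_4, k_3) = 0xCA34
s_6 = InvRound(s_5, k_2) = 0x7F05
s_7 = InvRound(s_6, k_1) = 0x1E99
s_8 = InvRound(s_7, k_0) = 0xA780

0xA780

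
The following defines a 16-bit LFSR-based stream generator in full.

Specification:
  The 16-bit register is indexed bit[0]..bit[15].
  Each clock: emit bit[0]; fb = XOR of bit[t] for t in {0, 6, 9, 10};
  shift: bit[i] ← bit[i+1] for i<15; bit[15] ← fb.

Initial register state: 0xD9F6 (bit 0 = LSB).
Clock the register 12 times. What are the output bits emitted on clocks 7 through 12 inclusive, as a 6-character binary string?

reg_0 = 0xD9F6
clock 1: out=0, reg = 0xECFB
clock 2: out=1, reg = 0xF67D
clock 3: out=1, reg = 0x7B3E
clock 4: out=0, reg = 0xBD9F
clock 5: out=1, reg = 0x5ECF
clock 6: out=1, reg = 0x2F67
clock 7: out=1, reg = 0x17B3
clock 8: out=1, reg = 0x8BD9
clock 9: out=1, reg = 0xC5EC
clock 10: out=0, reg = 0x62F6
clock 11: out=0, reg = 0x317B
clock 12: out=1, reg = 0x18BD

111001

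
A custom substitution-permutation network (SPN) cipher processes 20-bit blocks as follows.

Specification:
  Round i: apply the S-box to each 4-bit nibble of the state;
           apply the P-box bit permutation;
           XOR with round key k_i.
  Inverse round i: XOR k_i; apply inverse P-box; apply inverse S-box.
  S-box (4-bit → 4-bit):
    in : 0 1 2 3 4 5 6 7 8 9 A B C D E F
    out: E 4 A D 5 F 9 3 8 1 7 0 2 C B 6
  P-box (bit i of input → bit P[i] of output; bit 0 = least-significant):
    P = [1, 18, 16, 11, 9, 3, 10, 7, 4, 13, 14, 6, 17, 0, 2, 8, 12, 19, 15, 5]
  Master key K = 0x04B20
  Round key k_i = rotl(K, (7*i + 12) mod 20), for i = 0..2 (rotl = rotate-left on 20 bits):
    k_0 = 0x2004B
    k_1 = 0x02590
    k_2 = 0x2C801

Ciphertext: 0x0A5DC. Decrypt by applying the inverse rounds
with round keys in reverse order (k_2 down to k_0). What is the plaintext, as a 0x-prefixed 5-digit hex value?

s_0 = ciphertext = 0x0A5DC
s_1 = InvRound(s_0, k_2) = 0xB5508
s_2 = InvRound(s_1, k_1) = 0x79A21
s_3 = InvRound(s_2, k_0) = 0x3B875

0x3B875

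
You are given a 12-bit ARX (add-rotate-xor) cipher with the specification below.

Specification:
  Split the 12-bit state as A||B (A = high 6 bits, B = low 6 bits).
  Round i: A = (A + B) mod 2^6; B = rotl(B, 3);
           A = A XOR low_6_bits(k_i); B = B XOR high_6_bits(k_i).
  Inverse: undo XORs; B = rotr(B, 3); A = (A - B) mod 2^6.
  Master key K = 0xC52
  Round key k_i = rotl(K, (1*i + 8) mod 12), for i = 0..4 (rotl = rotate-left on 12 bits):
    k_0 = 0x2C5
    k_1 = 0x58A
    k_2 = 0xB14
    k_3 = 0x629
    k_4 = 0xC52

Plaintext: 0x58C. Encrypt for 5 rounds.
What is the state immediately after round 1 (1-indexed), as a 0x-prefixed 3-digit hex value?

s_0 = plaintext = 0x58C
s_1 = Round(s_0, k_0) = 0x9EA
s_2 = Round(s_1, k_1) = 0x6C3
s_3 = Round(s_2, k_2) = 0x2B4
s_4 = Round(s_3, k_3) = 0x5FE
s_5 = Round(s_4, k_4) = 0x1C6

0x9EA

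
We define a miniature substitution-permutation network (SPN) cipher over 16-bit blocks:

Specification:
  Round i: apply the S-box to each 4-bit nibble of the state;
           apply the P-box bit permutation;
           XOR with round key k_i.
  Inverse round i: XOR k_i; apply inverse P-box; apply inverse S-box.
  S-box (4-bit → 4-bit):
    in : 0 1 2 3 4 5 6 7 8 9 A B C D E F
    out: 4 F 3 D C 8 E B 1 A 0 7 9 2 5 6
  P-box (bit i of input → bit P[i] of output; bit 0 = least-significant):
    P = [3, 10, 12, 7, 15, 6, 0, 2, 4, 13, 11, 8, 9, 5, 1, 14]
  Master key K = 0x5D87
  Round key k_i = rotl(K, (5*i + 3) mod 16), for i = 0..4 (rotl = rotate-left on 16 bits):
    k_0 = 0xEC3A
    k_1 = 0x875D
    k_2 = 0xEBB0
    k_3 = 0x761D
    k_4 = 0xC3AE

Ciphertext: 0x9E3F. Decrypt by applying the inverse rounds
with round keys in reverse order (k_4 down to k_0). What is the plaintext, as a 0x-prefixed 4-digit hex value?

0xE9BF

s_0 = ciphertext = 0x9E3F
s_1 = InvRound(s_0, k_4) = 0x5306
s_2 = InvRound(s_1, k_3) = 0x0702
s_3 = InvRound(s_2, k_2) = 0x6B89
s_4 = InvRound(s_3, k_1) = 0x5B79
s_5 = InvRound(s_4, k_0) = 0xE9BF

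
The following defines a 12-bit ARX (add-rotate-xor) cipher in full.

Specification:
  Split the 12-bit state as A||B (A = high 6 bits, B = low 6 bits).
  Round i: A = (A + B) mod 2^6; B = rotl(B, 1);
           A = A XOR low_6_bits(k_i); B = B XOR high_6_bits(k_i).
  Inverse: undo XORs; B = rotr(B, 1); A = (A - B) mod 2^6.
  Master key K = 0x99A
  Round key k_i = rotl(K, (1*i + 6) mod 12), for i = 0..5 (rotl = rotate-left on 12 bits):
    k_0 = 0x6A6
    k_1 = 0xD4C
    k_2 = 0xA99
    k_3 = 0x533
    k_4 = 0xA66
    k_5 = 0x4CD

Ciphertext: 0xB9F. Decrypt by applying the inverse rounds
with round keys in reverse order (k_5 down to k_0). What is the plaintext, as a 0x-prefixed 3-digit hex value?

0x24B

s_0 = ciphertext = 0xB9F
s_1 = InvRound(s_0, k_5) = 0x746
s_2 = InvRound(s_1, k_4) = 0x137
s_3 = InvRound(s_2, k_3) = 0x1B1
s_4 = InvRound(s_3, k_2) = 0xCAD
s_5 = InvRound(s_4, k_1) = 0xC8C
s_6 = InvRound(s_5, k_0) = 0x24B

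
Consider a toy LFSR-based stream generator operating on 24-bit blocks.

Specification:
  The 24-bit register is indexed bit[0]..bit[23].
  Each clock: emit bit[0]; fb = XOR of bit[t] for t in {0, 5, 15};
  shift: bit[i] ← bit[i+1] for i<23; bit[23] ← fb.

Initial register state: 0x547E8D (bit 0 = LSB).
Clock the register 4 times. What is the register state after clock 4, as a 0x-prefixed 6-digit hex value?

reg_0 = 0x547E8D
clock 1: out=1, reg = 0xAA3F46
clock 2: out=0, reg = 0x551FA3
clock 3: out=1, reg = 0x2A8FD1
clock 4: out=1, reg = 0x1547E8

0x1547E8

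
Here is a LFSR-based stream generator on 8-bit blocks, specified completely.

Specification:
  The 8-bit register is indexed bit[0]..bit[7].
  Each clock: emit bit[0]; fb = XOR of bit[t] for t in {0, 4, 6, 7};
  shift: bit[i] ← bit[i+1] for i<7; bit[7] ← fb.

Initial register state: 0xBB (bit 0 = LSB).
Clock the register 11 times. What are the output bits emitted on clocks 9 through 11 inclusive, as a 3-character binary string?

reg_0 = 0xBB
clock 1: out=1, reg = 0xDD
clock 2: out=1, reg = 0x6E
clock 3: out=0, reg = 0xB7
clock 4: out=1, reg = 0xDB
clock 5: out=1, reg = 0x6D
clock 6: out=1, reg = 0x36
clock 7: out=0, reg = 0x9B
clock 8: out=1, reg = 0xCD
clock 9: out=1, reg = 0xE6
clock 10: out=0, reg = 0x73
clock 11: out=1, reg = 0xB9

101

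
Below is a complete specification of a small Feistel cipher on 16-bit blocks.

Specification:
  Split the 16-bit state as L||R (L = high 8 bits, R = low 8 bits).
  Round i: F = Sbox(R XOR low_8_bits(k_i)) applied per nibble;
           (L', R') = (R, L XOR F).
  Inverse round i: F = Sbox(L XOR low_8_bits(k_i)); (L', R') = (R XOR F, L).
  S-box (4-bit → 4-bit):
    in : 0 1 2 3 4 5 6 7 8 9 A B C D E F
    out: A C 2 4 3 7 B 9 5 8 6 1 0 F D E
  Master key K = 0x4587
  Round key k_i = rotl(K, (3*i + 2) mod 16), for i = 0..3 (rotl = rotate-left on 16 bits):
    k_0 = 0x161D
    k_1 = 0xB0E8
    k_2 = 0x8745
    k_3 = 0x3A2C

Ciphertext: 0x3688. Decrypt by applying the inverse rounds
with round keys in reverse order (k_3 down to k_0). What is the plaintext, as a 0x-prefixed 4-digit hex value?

0x98D0

s_0 = ciphertext = 0x3688
s_1 = InvRound(s_0, k_3) = 0x4E36
s_2 = InvRound(s_1, k_2) = 0x974E
s_3 = InvRound(s_2, k_1) = 0xD097
s_4 = InvRound(s_3, k_0) = 0x98D0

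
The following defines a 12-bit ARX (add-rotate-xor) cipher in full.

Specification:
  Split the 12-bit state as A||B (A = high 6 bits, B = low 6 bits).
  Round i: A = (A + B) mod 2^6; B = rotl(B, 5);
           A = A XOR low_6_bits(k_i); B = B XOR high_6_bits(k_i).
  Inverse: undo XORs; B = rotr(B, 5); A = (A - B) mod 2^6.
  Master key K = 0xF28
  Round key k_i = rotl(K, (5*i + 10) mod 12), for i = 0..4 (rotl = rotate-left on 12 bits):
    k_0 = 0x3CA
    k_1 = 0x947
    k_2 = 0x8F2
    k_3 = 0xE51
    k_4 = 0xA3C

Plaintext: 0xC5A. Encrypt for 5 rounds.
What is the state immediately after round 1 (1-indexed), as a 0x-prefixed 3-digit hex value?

0x042

s_0 = plaintext = 0xC5A
s_1 = Round(s_0, k_0) = 0x042
s_2 = Round(s_1, k_1) = 0x124
s_3 = Round(s_2, k_2) = 0x6B1
s_4 = Round(s_3, k_3) = 0x681
s_5 = Round(s_4, k_4) = 0x9C8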